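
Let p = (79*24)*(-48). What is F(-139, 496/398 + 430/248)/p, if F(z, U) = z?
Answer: 139/91008 ≈ 0.0015273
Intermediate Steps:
p = -91008 (p = 1896*(-48) = -91008)
F(-139, 496/398 + 430/248)/p = -139/(-91008) = -139*(-1/91008) = 139/91008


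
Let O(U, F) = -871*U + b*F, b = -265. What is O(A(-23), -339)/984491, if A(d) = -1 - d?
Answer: 70673/984491 ≈ 0.071786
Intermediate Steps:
O(U, F) = -871*U - 265*F
O(A(-23), -339)/984491 = (-871*(-1 - 1*(-23)) - 265*(-339))/984491 = (-871*(-1 + 23) + 89835)*(1/984491) = (-871*22 + 89835)*(1/984491) = (-19162 + 89835)*(1/984491) = 70673*(1/984491) = 70673/984491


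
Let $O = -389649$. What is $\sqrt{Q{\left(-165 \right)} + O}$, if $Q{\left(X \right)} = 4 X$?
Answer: $i \sqrt{390309} \approx 624.75 i$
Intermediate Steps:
$\sqrt{Q{\left(-165 \right)} + O} = \sqrt{4 \left(-165\right) - 389649} = \sqrt{-660 - 389649} = \sqrt{-390309} = i \sqrt{390309}$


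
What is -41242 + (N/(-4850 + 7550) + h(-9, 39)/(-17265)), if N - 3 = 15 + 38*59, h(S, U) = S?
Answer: -6408258026/155385 ≈ -41241.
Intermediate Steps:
N = 2260 (N = 3 + (15 + 38*59) = 3 + (15 + 2242) = 3 + 2257 = 2260)
-41242 + (N/(-4850 + 7550) + h(-9, 39)/(-17265)) = -41242 + (2260/(-4850 + 7550) - 9/(-17265)) = -41242 + (2260/2700 - 9*(-1/17265)) = -41242 + (2260*(1/2700) + 3/5755) = -41242 + (113/135 + 3/5755) = -41242 + 130144/155385 = -6408258026/155385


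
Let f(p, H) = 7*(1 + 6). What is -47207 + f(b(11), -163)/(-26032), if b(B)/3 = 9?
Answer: -1228892673/26032 ≈ -47207.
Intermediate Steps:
b(B) = 27 (b(B) = 3*9 = 27)
f(p, H) = 49 (f(p, H) = 7*7 = 49)
-47207 + f(b(11), -163)/(-26032) = -47207 + 49/(-26032) = -47207 + 49*(-1/26032) = -47207 - 49/26032 = -1228892673/26032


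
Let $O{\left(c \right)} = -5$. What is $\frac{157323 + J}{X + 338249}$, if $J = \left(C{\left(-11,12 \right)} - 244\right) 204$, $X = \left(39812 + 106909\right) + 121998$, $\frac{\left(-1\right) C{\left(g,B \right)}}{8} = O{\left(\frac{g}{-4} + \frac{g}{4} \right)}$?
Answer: $\frac{115707}{606968} \approx 0.19063$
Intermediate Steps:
$C{\left(g,B \right)} = 40$ ($C{\left(g,B \right)} = \left(-8\right) \left(-5\right) = 40$)
$X = 268719$ ($X = 146721 + 121998 = 268719$)
$J = -41616$ ($J = \left(40 - 244\right) 204 = \left(-204\right) 204 = -41616$)
$\frac{157323 + J}{X + 338249} = \frac{157323 - 41616}{268719 + 338249} = \frac{115707}{606968}$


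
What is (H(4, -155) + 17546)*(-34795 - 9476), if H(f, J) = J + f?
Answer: -770094045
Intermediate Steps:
(H(4, -155) + 17546)*(-34795 - 9476) = ((-155 + 4) + 17546)*(-34795 - 9476) = (-151 + 17546)*(-44271) = 17395*(-44271) = -770094045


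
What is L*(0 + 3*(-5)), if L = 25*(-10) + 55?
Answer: 2925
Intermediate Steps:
L = -195 (L = -250 + 55 = -195)
L*(0 + 3*(-5)) = -195*(0 + 3*(-5)) = -195*(0 - 15) = -195*(-15) = 2925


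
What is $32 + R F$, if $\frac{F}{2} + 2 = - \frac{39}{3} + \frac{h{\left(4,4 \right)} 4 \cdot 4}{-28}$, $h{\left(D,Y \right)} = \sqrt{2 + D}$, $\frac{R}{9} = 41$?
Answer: $-11038 - \frac{2952 \sqrt{6}}{7} \approx -12071.0$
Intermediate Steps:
$R = 369$ ($R = 9 \cdot 41 = 369$)
$F = -30 - \frac{8 \sqrt{6}}{7}$ ($F = -4 + 2 \left(- \frac{39}{3} + \frac{\sqrt{2 + 4} \cdot 4 \cdot 4}{-28}\right) = -4 + 2 \left(\left(-39\right) \frac{1}{3} + \sqrt{6} \cdot 4 \cdot 4 \left(- \frac{1}{28}\right)\right) = -4 + 2 \left(-13 + 4 \sqrt{6} \cdot 4 \left(- \frac{1}{28}\right)\right) = -4 + 2 \left(-13 + 16 \sqrt{6} \left(- \frac{1}{28}\right)\right) = -4 + 2 \left(-13 - \frac{4 \sqrt{6}}{7}\right) = -4 - \left(26 + \frac{8 \sqrt{6}}{7}\right) = -30 - \frac{8 \sqrt{6}}{7} \approx -32.799$)
$32 + R F = 32 + 369 \left(-30 - \frac{8 \sqrt{6}}{7}\right) = 32 - \left(11070 + \frac{2952 \sqrt{6}}{7}\right) = -11038 - \frac{2952 \sqrt{6}}{7}$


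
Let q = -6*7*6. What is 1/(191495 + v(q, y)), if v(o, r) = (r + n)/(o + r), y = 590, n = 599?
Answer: 338/64726499 ≈ 5.2220e-6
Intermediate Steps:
q = -252 (q = -42*6 = -252)
v(o, r) = (599 + r)/(o + r) (v(o, r) = (r + 599)/(o + r) = (599 + r)/(o + r))
1/(191495 + v(q, y)) = 1/(191495 + (599 + 590)/(-252 + 590)) = 1/(191495 + 1189/338) = 1/(64726499/338) = 338/64726499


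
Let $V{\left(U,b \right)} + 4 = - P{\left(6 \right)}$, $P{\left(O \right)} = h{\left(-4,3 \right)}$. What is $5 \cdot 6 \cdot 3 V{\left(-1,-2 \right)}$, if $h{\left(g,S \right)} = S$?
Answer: $-630$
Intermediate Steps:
$P{\left(O \right)} = 3$
$V{\left(U,b \right)} = -7$ ($V{\left(U,b \right)} = -4 - 3 = -7$)
$5 \cdot 6 \cdot 3 V{\left(-1,-2 \right)} = 5 \cdot 6 \cdot 3 \left(-7\right) = 30 \cdot 3 \left(-7\right) = 90 \left(-7\right) = -630$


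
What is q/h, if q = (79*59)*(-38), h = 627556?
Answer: -88559/313778 ≈ -0.28223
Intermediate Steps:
q = -177118 (q = 4661*(-38) = -177118)
q/h = -177118/627556 = -177118*1/627556 = -88559/313778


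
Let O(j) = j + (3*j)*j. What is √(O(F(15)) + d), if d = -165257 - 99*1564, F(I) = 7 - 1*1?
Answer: I*√319979 ≈ 565.67*I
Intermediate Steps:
F(I) = 6 (F(I) = 7 - 1 = 6)
O(j) = j + 3*j²
d = -320093 (d = -165257 - 154836 = -320093)
√(O(F(15)) + d) = √(6*(1 + 3*6) - 320093) = √(6*(1 + 18) - 320093) = √(6*19 - 320093) = √(114 - 320093) = √(-319979) = I*√319979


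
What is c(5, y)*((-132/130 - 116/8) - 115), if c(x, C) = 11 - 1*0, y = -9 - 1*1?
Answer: -186637/130 ≈ -1435.7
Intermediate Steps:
y = -10 (y = -9 - 1 = -10)
c(x, C) = 11 (c(x, C) = 11 + 0 = 11)
c(5, y)*((-132/130 - 116/8) - 115) = 11*((-132/130 - 116/8) - 115) = 11*((-132*1/130 - 116*⅛) - 115) = 11*((-66/65 - 29/2) - 115) = 11*(-2017/130 - 115) = 11*(-16967/130) = -186637/130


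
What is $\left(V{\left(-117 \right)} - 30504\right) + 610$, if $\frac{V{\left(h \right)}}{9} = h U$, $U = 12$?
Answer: $-42530$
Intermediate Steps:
$V{\left(h \right)} = 108 h$ ($V{\left(h \right)} = 9 h 12 = 9 \cdot 12 h = 108 h$)
$\left(V{\left(-117 \right)} - 30504\right) + 610 = \left(108 \left(-117\right) - 30504\right) + 610 = \left(-12636 - 30504\right) + 610 = -43140 + 610 = -42530$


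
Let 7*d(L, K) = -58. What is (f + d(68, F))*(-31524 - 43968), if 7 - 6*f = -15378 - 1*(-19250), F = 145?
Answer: 344784546/7 ≈ 4.9255e+7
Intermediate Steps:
d(L, K) = -58/7 (d(L, K) = (⅐)*(-58) = -58/7)
f = -3865/6 (f = 7/6 - (-15378 - 1*(-19250))/6 = 7/6 - (-15378 + 19250)/6 = 7/6 - ⅙*3872 = 7/6 - 1936/3 = -3865/6 ≈ -644.17)
(f + d(68, F))*(-31524 - 43968) = (-3865/6 - 58/7)*(-31524 - 43968) = -27403/42*(-75492) = 344784546/7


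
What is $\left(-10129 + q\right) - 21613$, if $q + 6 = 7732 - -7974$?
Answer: $-16042$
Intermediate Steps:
$q = 15700$ ($q = -6 + \left(7732 - -7974\right) = -6 + \left(7732 + 7974\right) = -6 + 15706 = 15700$)
$\left(-10129 + q\right) - 21613 = \left(-10129 + 15700\right) - 21613 = 5571 - 21613 = -16042$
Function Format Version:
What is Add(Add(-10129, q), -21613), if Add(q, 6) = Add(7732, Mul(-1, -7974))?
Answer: -16042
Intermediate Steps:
q = 15700 (q = Add(-6, Add(7732, Mul(-1, -7974))) = Add(-6, Add(7732, 7974)) = Add(-6, 15706) = 15700)
Add(Add(-10129, q), -21613) = Add(Add(-10129, 15700), -21613) = Add(5571, -21613) = -16042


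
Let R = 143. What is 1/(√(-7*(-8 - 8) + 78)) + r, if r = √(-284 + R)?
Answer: √190/190 + I*√141 ≈ 0.072548 + 11.874*I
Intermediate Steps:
r = I*√141 (r = √(-284 + 143) = √(-141) = I*√141 ≈ 11.874*I)
1/(√(-7*(-8 - 8) + 78)) + r = 1/(√(-7*(-8 - 8) + 78)) + I*√141 = 1/(√(-7*(-16) + 78)) + I*√141 = 1/(√(112 + 78)) + I*√141 = 1/(√190) + I*√141 = √190/190 + I*√141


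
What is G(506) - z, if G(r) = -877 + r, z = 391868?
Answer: -392239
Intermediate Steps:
G(506) - z = (-877 + 506) - 1*391868 = -371 - 391868 = -392239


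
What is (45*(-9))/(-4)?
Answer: 405/4 ≈ 101.25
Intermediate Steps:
(45*(-9))/(-4) = -405*(-¼) = 405/4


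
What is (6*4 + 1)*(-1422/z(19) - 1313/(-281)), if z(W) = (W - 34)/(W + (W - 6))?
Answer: 21343865/281 ≈ 75957.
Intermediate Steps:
z(W) = (-34 + W)/(-6 + 2*W) (z(W) = (-34 + W)/(W + (-6 + W)) = (-34 + W)/(-6 + 2*W))
(6*4 + 1)*(-1422/z(19) - 1313/(-281)) = (6*4 + 1)*(-1422*2*(-3 + 19)/(-34 + 19) - 1313/(-281)) = (24 + 1)*(-1422/((½)*(-15)/16) - 1313*(-1/281)) = 25*(-1422/((½)*(1/16)*(-15)) + 1313/281) = 25*(-1422/(-15/32) + 1313/281) = 25*(-1422*(-32/15) + 1313/281) = 25*(15168/5 + 1313/281) = 25*(4268773/1405) = 21343865/281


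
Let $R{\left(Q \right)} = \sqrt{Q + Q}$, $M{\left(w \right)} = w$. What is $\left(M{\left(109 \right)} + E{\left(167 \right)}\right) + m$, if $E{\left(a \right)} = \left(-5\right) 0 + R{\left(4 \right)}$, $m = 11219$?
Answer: $11328 + 2 \sqrt{2} \approx 11331.0$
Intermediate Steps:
$R{\left(Q \right)} = \sqrt{2} \sqrt{Q}$ ($R{\left(Q \right)} = \sqrt{2 Q} = \sqrt{2} \sqrt{Q}$)
$E{\left(a \right)} = 2 \sqrt{2}$ ($E{\left(a \right)} = \left(-5\right) 0 + \sqrt{2} \sqrt{4} = 0 + \sqrt{2} \cdot 2 = 0 + 2 \sqrt{2} = 2 \sqrt{2}$)
$\left(M{\left(109 \right)} + E{\left(167 \right)}\right) + m = \left(109 + 2 \sqrt{2}\right) + 11219 = 11328 + 2 \sqrt{2}$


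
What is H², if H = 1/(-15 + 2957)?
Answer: 1/8655364 ≈ 1.1554e-7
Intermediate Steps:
H = 1/2942 ≈ 0.00033990
H² = (1/2942)² = 1/8655364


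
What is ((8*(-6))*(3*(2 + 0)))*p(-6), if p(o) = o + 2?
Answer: 1152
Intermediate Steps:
p(o) = 2 + o
((8*(-6))*(3*(2 + 0)))*p(-6) = ((8*(-6))*(3*(2 + 0)))*(2 - 6) = -144*2*(-4) = -48*6*(-4) = -288*(-4) = 1152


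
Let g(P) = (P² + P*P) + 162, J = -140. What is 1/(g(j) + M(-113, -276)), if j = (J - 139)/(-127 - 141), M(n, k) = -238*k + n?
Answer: 35912/2360824985 ≈ 1.5212e-5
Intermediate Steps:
M(n, k) = n - 238*k
j = 279/268 (j = (-140 - 139)/(-127 - 141) = -279/(-268) = -279*(-1/268) = 279/268 ≈ 1.0410)
g(P) = 162 + 2*P² (g(P) = (P² + P²) + 162 = 2*P² + 162 = 162 + 2*P²)
1/(g(j) + M(-113, -276)) = 1/((162 + 2*(279/268)²) + (-113 - 238*(-276))) = 1/((162 + 2*(77841/71824)) + (-113 + 65688)) = 1/((162 + 77841/35912) + 65575) = 1/(5895585/35912 + 65575) = 1/(2360824985/35912) = 35912/2360824985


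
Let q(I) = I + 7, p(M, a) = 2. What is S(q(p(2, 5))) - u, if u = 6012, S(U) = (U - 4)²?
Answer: -5987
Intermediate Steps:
q(I) = 7 + I
S(U) = (-4 + U)²
S(q(p(2, 5))) - u = (-4 + (7 + 2))² - 1*6012 = (-4 + 9)² - 6012 = 5² - 6012 = 25 - 6012 = -5987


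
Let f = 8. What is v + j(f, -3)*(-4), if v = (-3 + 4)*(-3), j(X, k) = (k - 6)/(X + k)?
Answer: 21/5 ≈ 4.2000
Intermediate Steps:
j(X, k) = (-6 + k)/(X + k)
v = -3 (v = 1*(-3) = -3)
v + j(f, -3)*(-4) = -3 + ((-6 - 3)/(8 - 3))*(-4) = -3 + (-9/5)*(-4) = -3 + ((1/5)*(-9))*(-4) = -3 - 9/5*(-4) = -3 + 36/5 = 21/5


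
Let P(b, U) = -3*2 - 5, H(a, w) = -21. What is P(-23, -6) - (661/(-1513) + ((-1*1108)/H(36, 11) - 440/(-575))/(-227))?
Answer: -8565829826/829434165 ≈ -10.327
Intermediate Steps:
P(b, U) = -11 (P(b, U) = -6 - 5 = -11)
P(-23, -6) - (661/(-1513) + ((-1*1108)/H(36, 11) - 440/(-575))/(-227)) = -11 - (661/(-1513) + (-1*1108/(-21) - 440/(-575))/(-227)) = -11 - (661*(-1/1513) + (-1108*(-1/21) - 440*(-1/575))*(-1/227)) = -11 - (-661/1513 + (1108/21 + 88/115)*(-1/227)) = -11 - (-661/1513 + (129268/2415)*(-1/227)) = -11 - (-661/1513 - 129268/548205) = -11 - 1*(-557945989/829434165) = -11 + 557945989/829434165 = -8565829826/829434165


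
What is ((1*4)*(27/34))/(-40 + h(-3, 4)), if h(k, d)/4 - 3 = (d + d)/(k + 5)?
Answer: -9/34 ≈ -0.26471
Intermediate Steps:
h(k, d) = 12 + 8*d/(5 + k) (h(k, d) = 12 + 4*((d + d)/(k + 5)) = 12 + 4*((2*d)/(5 + k)) = 12 + 4*(2*d/(5 + k)) = 12 + 8*d/(5 + k))
((1*4)*(27/34))/(-40 + h(-3, 4)) = ((1*4)*(27/34))/(-40 + 4*(15 + 2*4 + 3*(-3))/(5 - 3)) = (4*(27*(1/34)))/(-40 + 4*(15 + 8 - 9)/2) = (4*(27/34))/(-40 + 4*(½)*14) = 54/(17*(-40 + 28)) = (54/17)/(-12) = (54/17)*(-1/12) = -9/34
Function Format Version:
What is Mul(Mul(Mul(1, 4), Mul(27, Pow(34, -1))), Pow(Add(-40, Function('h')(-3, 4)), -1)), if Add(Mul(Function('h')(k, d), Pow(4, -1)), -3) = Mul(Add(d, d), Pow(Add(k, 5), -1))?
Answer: Rational(-9, 34) ≈ -0.26471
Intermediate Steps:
Function('h')(k, d) = Add(12, Mul(8, d, Pow(Add(5, k), -1))) (Function('h')(k, d) = Add(12, Mul(4, Mul(Add(d, d), Pow(Add(k, 5), -1)))) = Add(12, Mul(4, Mul(Mul(2, d), Pow(Add(5, k), -1)))) = Add(12, Mul(4, Mul(2, d, Pow(Add(5, k), -1)))) = Add(12, Mul(8, d, Pow(Add(5, k), -1))))
Mul(Mul(Mul(1, 4), Mul(27, Pow(34, -1))), Pow(Add(-40, Function('h')(-3, 4)), -1)) = Mul(Mul(Mul(1, 4), Mul(27, Pow(34, -1))), Pow(Add(-40, Mul(4, Pow(Add(5, -3), -1), Add(15, Mul(2, 4), Mul(3, -3)))), -1)) = Mul(Mul(4, Mul(27, Rational(1, 34))), Pow(Add(-40, Mul(4, Pow(2, -1), Add(15, 8, -9))), -1)) = Mul(Mul(4, Rational(27, 34)), Pow(Add(-40, Mul(4, Rational(1, 2), 14)), -1)) = Mul(Rational(54, 17), Pow(Add(-40, 28), -1)) = Mul(Rational(54, 17), Pow(-12, -1)) = Mul(Rational(54, 17), Rational(-1, 12)) = Rational(-9, 34)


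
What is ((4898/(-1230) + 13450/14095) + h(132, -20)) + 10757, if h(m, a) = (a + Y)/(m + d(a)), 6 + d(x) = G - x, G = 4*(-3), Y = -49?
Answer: 2498176397711/232313790 ≈ 10753.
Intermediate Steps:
G = -12
d(x) = -18 - x (d(x) = -6 + (-12 - x) = -18 - x)
h(m, a) = (-49 + a)/(-18 + m - a) (h(m, a) = (a - 49)/(m + (-18 - a)) = (-49 + a)/(-18 + m - a))
((4898/(-1230) + 13450/14095) + h(132, -20)) + 10757 = ((4898/(-1230) + 13450/14095) + (49 - 1*(-20))/(18 - 20 - 1*132)) + 10757 = ((4898*(-1/1230) + 13450*(1/14095)) + (49 + 20)/(18 - 20 - 132)) + 10757 = ((-2449/615 + 2690/2819) + 69/(-134)) + 10757 = (-5249381/1733685 - 1/134*69) + 10757 = (-5249381/1733685 - 69/134) + 10757 = -823041319/232313790 + 10757 = 2498176397711/232313790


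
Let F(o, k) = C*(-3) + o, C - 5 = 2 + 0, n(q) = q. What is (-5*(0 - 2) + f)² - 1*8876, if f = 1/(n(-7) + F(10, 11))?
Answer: -2843783/324 ≈ -8777.1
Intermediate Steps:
C = 7 (C = 5 + (2 + 0) = 5 + 2 = 7)
F(o, k) = -21 + o (F(o, k) = 7*(-3) + o = -21 + o)
f = -1/18 (f = 1/(-7 + (-21 + 10)) = 1/(-7 - 11) = 1/(-18) = -1/18 ≈ -0.055556)
(-5*(0 - 2) + f)² - 1*8876 = (-5*(0 - 2) - 1/18)² - 1*8876 = (-5*(-2) - 1/18)² - 8876 = (10 - 1/18)² - 8876 = (179/18)² - 8876 = 32041/324 - 8876 = -2843783/324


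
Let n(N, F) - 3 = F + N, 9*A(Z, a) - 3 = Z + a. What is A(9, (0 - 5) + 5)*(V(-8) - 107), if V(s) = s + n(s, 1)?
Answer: -476/3 ≈ -158.67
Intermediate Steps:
A(Z, a) = ⅓ + Z/9 + a/9 (A(Z, a) = ⅓ + (Z + a)/9 = ⅓ + (Z/9 + a/9) = ⅓ + Z/9 + a/9)
n(N, F) = 3 + F + N (n(N, F) = 3 + (F + N) = 3 + F + N)
V(s) = 4 + 2*s (V(s) = s + (3 + 1 + s) = s + (4 + s) = 4 + 2*s)
A(9, (0 - 5) + 5)*(V(-8) - 107) = (⅓ + (⅑)*9 + ((0 - 5) + 5)/9)*((4 + 2*(-8)) - 107) = (⅓ + 1 + (-5 + 5)/9)*((4 - 16) - 107) = (⅓ + 1 + (⅑)*0)*(-12 - 107) = (⅓ + 1 + 0)*(-119) = (4/3)*(-119) = -476/3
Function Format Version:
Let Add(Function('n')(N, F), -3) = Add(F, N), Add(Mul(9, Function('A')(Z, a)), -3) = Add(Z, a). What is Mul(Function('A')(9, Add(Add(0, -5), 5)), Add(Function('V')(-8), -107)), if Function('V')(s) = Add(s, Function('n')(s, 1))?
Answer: Rational(-476, 3) ≈ -158.67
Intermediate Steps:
Function('A')(Z, a) = Add(Rational(1, 3), Mul(Rational(1, 9), Z), Mul(Rational(1, 9), a)) (Function('A')(Z, a) = Add(Rational(1, 3), Mul(Rational(1, 9), Add(Z, a))) = Add(Rational(1, 3), Add(Mul(Rational(1, 9), Z), Mul(Rational(1, 9), a))) = Add(Rational(1, 3), Mul(Rational(1, 9), Z), Mul(Rational(1, 9), a)))
Function('n')(N, F) = Add(3, F, N) (Function('n')(N, F) = Add(3, Add(F, N)) = Add(3, F, N))
Function('V')(s) = Add(4, Mul(2, s)) (Function('V')(s) = Add(s, Add(3, 1, s)) = Add(s, Add(4, s)) = Add(4, Mul(2, s)))
Mul(Function('A')(9, Add(Add(0, -5), 5)), Add(Function('V')(-8), -107)) = Mul(Add(Rational(1, 3), Mul(Rational(1, 9), 9), Mul(Rational(1, 9), Add(Add(0, -5), 5))), Add(Add(4, Mul(2, -8)), -107)) = Mul(Add(Rational(1, 3), 1, Mul(Rational(1, 9), Add(-5, 5))), Add(Add(4, -16), -107)) = Mul(Add(Rational(1, 3), 1, Mul(Rational(1, 9), 0)), Add(-12, -107)) = Mul(Add(Rational(1, 3), 1, 0), -119) = Mul(Rational(4, 3), -119) = Rational(-476, 3)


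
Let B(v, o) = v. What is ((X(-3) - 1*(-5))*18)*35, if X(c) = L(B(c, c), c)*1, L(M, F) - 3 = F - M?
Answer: 5040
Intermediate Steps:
L(M, F) = 3 + F - M (L(M, F) = 3 + (F - M) = 3 + F - M)
X(c) = 3 (X(c) = (3 + c - c)*1 = 3*1 = 3)
((X(-3) - 1*(-5))*18)*35 = ((3 - 1*(-5))*18)*35 = ((3 + 5)*18)*35 = (8*18)*35 = 144*35 = 5040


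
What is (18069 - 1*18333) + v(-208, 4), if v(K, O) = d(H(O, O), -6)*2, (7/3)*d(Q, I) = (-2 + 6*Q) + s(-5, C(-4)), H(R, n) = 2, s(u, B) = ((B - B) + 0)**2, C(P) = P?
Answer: -1788/7 ≈ -255.43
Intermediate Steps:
s(u, B) = 0 (s(u, B) = (0 + 0)**2 = 0**2 = 0)
d(Q, I) = -6/7 + 18*Q/7 (d(Q, I) = 3*((-2 + 6*Q) + 0)/7 = 3*(-2 + 6*Q)/7 = -6/7 + 18*Q/7)
v(K, O) = 60/7 (v(K, O) = (-6/7 + (18/7)*2)*2 = (-6/7 + 36/7)*2 = (30/7)*2 = 60/7)
(18069 - 1*18333) + v(-208, 4) = (18069 - 1*18333) + 60/7 = (18069 - 18333) + 60/7 = -264 + 60/7 = -1788/7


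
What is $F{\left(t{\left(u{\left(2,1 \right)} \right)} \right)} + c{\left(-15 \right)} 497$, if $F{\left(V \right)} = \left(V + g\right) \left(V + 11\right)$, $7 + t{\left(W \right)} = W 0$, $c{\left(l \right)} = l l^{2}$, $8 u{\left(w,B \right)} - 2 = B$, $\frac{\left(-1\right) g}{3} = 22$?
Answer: $-1677667$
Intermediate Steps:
$g = -66$ ($g = \left(-3\right) 22 = -66$)
$u{\left(w,B \right)} = \frac{1}{4} + \frac{B}{8}$
$c{\left(l \right)} = l^{3}$
$t{\left(W \right)} = -7$ ($t{\left(W \right)} = -7 + W 0 = -7 + 0 = -7$)
$F{\left(V \right)} = \left(-66 + V\right) \left(11 + V\right)$ ($F{\left(V \right)} = \left(V - 66\right) \left(V + 11\right) = \left(-66 + V\right) \left(11 + V\right)$)
$F{\left(t{\left(u{\left(2,1 \right)} \right)} \right)} + c{\left(-15 \right)} 497 = \left(-726 + \left(-7\right)^{2} - -385\right) + \left(-15\right)^{3} \cdot 497 = \left(-726 + 49 + 385\right) - 1677375 = -292 - 1677375 = -1677667$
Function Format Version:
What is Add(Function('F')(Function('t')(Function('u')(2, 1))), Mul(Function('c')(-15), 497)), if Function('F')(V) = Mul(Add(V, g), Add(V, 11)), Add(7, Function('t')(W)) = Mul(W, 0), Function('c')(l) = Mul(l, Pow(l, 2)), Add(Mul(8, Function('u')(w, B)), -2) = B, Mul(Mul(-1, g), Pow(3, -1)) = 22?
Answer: -1677667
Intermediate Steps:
g = -66 (g = Mul(-3, 22) = -66)
Function('u')(w, B) = Add(Rational(1, 4), Mul(Rational(1, 8), B))
Function('c')(l) = Pow(l, 3)
Function('t')(W) = -7 (Function('t')(W) = Add(-7, Mul(W, 0)) = Add(-7, 0) = -7)
Function('F')(V) = Mul(Add(-66, V), Add(11, V)) (Function('F')(V) = Mul(Add(V, -66), Add(V, 11)) = Mul(Add(-66, V), Add(11, V)))
Add(Function('F')(Function('t')(Function('u')(2, 1))), Mul(Function('c')(-15), 497)) = Add(Add(-726, Pow(-7, 2), Mul(-55, -7)), Mul(Pow(-15, 3), 497)) = Add(Add(-726, 49, 385), Mul(-3375, 497)) = Add(-292, -1677375) = -1677667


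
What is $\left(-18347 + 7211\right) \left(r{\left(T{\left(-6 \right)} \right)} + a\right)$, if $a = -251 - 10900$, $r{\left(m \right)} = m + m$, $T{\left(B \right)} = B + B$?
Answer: $124444800$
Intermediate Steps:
$T{\left(B \right)} = 2 B$
$r{\left(m \right)} = 2 m$
$a = -11151$
$\left(-18347 + 7211\right) \left(r{\left(T{\left(-6 \right)} \right)} + a\right) = \left(-18347 + 7211\right) \left(2 \cdot 2 \left(-6\right) - 11151\right) = - 11136 \left(2 \left(-12\right) - 11151\right) = - 11136 \left(-24 - 11151\right) = \left(-11136\right) \left(-11175\right) = 124444800$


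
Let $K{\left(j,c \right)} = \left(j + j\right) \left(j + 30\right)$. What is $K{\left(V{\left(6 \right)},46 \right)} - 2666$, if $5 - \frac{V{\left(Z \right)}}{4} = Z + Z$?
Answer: $-2778$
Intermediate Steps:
$V{\left(Z \right)} = 20 - 8 Z$ ($V{\left(Z \right)} = 20 - 4 \left(Z + Z\right) = 20 - 4 \cdot 2 Z = 20 - 8 Z$)
$K{\left(j,c \right)} = 2 j \left(30 + j\right)$
$K{\left(V{\left(6 \right)},46 \right)} - 2666 = 2 \left(20 - 48\right) \left(30 + \left(20 - 48\right)\right) - 2666 = 2 \left(-28\right) \left(30 - 28\right) - 2666 = 2 \left(-28\right) 2 - 2666 = -112 - 2666 = -2778$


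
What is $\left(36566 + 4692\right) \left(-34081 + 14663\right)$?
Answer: $-801147844$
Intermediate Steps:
$\left(36566 + 4692\right) \left(-34081 + 14663\right) = 41258 \left(-19418\right) = -801147844$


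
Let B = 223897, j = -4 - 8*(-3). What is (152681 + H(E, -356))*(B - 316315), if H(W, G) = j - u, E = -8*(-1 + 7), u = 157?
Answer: -14097811392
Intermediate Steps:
j = 20 (j = -4 + 24 = 20)
E = -48 (E = -8*6 = -48)
H(W, G) = -137 (H(W, G) = 20 - 1*157 = 20 - 157 = -137)
(152681 + H(E, -356))*(B - 316315) = (152681 - 137)*(223897 - 316315) = 152544*(-92418) = -14097811392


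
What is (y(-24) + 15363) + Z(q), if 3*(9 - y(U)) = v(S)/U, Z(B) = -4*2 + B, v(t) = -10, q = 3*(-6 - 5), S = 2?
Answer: 551911/36 ≈ 15331.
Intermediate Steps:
q = -33 (q = 3*(-11) = -33)
Z(B) = -8 + B
y(U) = 9 + 10/(3*U) (y(U) = 9 - (-10)/(3*U) = 9 + 10/(3*U))
(y(-24) + 15363) + Z(q) = ((9 + (10/3)/(-24)) + 15363) + (-8 - 33) = ((9 + (10/3)*(-1/24)) + 15363) - 41 = ((9 - 5/36) + 15363) - 41 = (319/36 + 15363) - 41 = 553387/36 - 41 = 551911/36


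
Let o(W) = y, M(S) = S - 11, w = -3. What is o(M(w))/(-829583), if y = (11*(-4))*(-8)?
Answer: -352/829583 ≈ -0.00042431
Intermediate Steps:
M(S) = -11 + S
y = 352 (y = -44*(-8) = 352)
o(W) = 352
o(M(w))/(-829583) = 352/(-829583) = 352*(-1/829583) = -352/829583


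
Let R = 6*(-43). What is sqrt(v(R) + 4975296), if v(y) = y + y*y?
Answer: 9*sqrt(62242) ≈ 2245.4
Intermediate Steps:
R = -258
v(y) = y + y**2
sqrt(v(R) + 4975296) = sqrt(-258*(1 - 258) + 4975296) = sqrt(-258*(-257) + 4975296) = sqrt(66306 + 4975296) = sqrt(5041602) = 9*sqrt(62242)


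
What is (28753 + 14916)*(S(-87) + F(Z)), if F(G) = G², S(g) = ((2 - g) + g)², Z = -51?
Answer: 113757745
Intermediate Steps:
S(g) = 4 (S(g) = 2² = 4)
(28753 + 14916)*(S(-87) + F(Z)) = (28753 + 14916)*(4 + (-51)²) = 43669*(4 + 2601) = 43669*2605 = 113757745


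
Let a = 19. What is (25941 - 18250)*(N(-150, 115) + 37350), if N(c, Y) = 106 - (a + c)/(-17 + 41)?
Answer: 6914785825/24 ≈ 2.8812e+8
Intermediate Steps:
N(c, Y) = 2525/24 - c/24 (N(c, Y) = 106 - (19 + c)/(-17 + 41) = 106 - (19 + c)/24 = 106 - (19/24 + c/24) = 106 + (-19/24 - c/24) = 2525/24 - c/24)
(25941 - 18250)*(N(-150, 115) + 37350) = (25941 - 18250)*((2525/24 - 1/24*(-150)) + 37350) = 7691*((2525/24 + 25/4) + 37350) = 7691*(2675/24 + 37350) = 7691*(899075/24) = 6914785825/24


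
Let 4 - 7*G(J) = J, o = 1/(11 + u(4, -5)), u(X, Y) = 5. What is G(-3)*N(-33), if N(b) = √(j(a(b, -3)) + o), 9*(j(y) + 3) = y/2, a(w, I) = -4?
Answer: I*√455/12 ≈ 1.7776*I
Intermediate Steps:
o = 1/16 (o = 1/(11 + 5) = 1/16 ≈ 0.062500)
G(J) = 4/7 - J/7
j(y) = -3 + y/18 (j(y) = -3 + (y/2)/9 = -3 + y/18)
N(b) = I*√455/12 (N(b) = √((-3 + (1/18)*(-4)) + 1/16) = √((-3 - 2/9) + 1/16) = √(-29/9 + 1/16) = √(-455/144) = I*√455/12)
G(-3)*N(-33) = (4/7 - ⅐*(-3))*(I*√455/12) = (4/7 + 3/7)*(I*√455/12) = 1*(I*√455/12) = I*√455/12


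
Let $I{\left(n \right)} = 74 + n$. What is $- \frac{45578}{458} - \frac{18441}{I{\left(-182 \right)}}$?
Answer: $\frac{65251}{916} \approx 71.235$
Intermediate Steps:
$- \frac{45578}{458} - \frac{18441}{I{\left(-182 \right)}} = - \frac{45578}{458} - \frac{18441}{74 - 182} = \left(-45578\right) \frac{1}{458} - \frac{18441}{-108} = - \frac{22789}{229} - - \frac{683}{4} = - \frac{22789}{229} + \frac{683}{4} = \frac{65251}{916}$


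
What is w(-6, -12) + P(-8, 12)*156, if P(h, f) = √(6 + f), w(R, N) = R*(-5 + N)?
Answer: 102 + 468*√2 ≈ 763.85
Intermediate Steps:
w(-6, -12) + P(-8, 12)*156 = -6*(-5 - 12) + √(6 + 12)*156 = -6*(-17) + √18*156 = 102 + (3*√2)*156 = 102 + 468*√2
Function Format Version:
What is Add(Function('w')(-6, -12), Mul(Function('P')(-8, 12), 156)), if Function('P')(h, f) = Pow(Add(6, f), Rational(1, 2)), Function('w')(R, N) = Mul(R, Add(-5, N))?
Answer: Add(102, Mul(468, Pow(2, Rational(1, 2)))) ≈ 763.85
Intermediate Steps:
Add(Function('w')(-6, -12), Mul(Function('P')(-8, 12), 156)) = Add(Mul(-6, Add(-5, -12)), Mul(Pow(Add(6, 12), Rational(1, 2)), 156)) = Add(Mul(-6, -17), Mul(Pow(18, Rational(1, 2)), 156)) = Add(102, Mul(Mul(3, Pow(2, Rational(1, 2))), 156)) = Add(102, Mul(468, Pow(2, Rational(1, 2))))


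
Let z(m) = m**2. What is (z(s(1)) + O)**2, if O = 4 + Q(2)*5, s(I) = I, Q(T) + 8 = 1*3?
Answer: 400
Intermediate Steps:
Q(T) = -5 (Q(T) = -8 + 1*3 = -8 + 3 = -5)
O = -21 (O = 4 - 5*5 = 4 - 25 = -21)
(z(s(1)) + O)**2 = (1**2 - 21)**2 = (1 - 21)**2 = (-20)**2 = 400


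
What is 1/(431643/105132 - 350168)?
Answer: -35044/12271143511 ≈ -2.8558e-6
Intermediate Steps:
1/(431643/105132 - 350168) = 1/(431643*(1/105132) - 350168) = 1/(143881/35044 - 350168) = 1/(-12271143511/35044) = -35044/12271143511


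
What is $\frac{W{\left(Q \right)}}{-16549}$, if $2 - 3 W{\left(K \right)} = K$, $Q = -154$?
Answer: $- \frac{4}{1273} \approx -0.0031422$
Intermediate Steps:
$W{\left(K \right)} = \frac{2}{3} - \frac{K}{3}$
$\frac{W{\left(Q \right)}}{-16549} = \frac{\frac{2}{3} - - \frac{154}{3}}{-16549} = \left(\frac{2}{3} + \frac{154}{3}\right) \left(- \frac{1}{16549}\right) = 52 \left(- \frac{1}{16549}\right) = - \frac{4}{1273}$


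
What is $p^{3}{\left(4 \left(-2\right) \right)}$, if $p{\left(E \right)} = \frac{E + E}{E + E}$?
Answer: $1$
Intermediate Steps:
$p{\left(E \right)} = 1$ ($p{\left(E \right)} = \frac{2 E}{2 E} = 2 E \frac{1}{2 E} = 1$)
$p^{3}{\left(4 \left(-2\right) \right)} = 1^{3} = 1$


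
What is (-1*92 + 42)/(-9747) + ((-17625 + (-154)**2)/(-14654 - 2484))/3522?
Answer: 51905839/10321566156 ≈ 0.0050289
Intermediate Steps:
(-1*92 + 42)/(-9747) + ((-17625 + (-154)**2)/(-14654 - 2484))/3522 = (-92 + 42)*(-1/9747) + ((-17625 + 23716)/(-17138))*(1/3522) = -50*(-1/9747) + (6091*(-1/17138))*(1/3522) = 50/9747 - 6091/17138*1/3522 = 50/9747 - 6091/60360036 = 51905839/10321566156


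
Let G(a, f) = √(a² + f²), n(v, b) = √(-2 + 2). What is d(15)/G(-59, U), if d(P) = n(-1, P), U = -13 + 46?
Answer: 0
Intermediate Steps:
U = 33
n(v, b) = 0 (n(v, b) = √0 = 0)
d(P) = 0
d(15)/G(-59, U) = 0/(√((-59)² + 33²)) = 0/(√(3481 + 1089)) = 0/(√4570) = 0*(√4570/4570) = 0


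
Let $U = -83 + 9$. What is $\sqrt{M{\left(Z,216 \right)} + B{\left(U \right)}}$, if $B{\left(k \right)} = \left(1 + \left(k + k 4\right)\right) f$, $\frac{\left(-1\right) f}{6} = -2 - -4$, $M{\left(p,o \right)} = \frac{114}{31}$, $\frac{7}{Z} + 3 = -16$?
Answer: $\frac{\sqrt{4258842}}{31} \approx 66.571$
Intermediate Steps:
$Z = - \frac{7}{19}$ ($Z = \frac{7}{-3 - 16} = \frac{7}{-19} = 7 \left(- \frac{1}{19}\right) = - \frac{7}{19} \approx -0.36842$)
$M{\left(p,o \right)} = \frac{114}{31}$ ($M{\left(p,o \right)} = 114 \cdot \frac{1}{31} = \frac{114}{31}$)
$f = -12$ ($f = - 6 \left(-2 - -4\right) = - 6 \left(-2 + 4\right) = \left(-6\right) 2 = -12$)
$U = -74$
$B{\left(k \right)} = -12 - 60 k$ ($B{\left(k \right)} = \left(1 + \left(k + k 4\right)\right) \left(-12\right) = \left(1 + \left(k + 4 k\right)\right) \left(-12\right) = \left(1 + 5 k\right) \left(-12\right) = -12 - 60 k$)
$\sqrt{M{\left(Z,216 \right)} + B{\left(U \right)}} = \sqrt{\frac{114}{31} - -4428} = \sqrt{\frac{114}{31} + \left(-12 + 4440\right)} = \sqrt{\frac{114}{31} + 4428} = \sqrt{\frac{137382}{31}} = \frac{\sqrt{4258842}}{31}$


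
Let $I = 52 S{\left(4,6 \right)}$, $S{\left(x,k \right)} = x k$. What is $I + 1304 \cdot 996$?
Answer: $1300032$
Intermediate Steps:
$S{\left(x,k \right)} = k x$
$I = 1248$ ($I = 52 \cdot 6 \cdot 4 = 52 \cdot 24 = 1248$)
$I + 1304 \cdot 996 = 1248 + 1304 \cdot 996 = 1248 + 1298784 = 1300032$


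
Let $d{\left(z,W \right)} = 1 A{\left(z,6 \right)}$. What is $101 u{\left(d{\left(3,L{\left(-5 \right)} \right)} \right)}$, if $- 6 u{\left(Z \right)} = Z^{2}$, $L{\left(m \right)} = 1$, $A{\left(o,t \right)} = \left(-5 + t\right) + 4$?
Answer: $- \frac{2525}{6} \approx -420.83$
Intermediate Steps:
$A{\left(o,t \right)} = -1 + t$
$d{\left(z,W \right)} = 5$ ($d{\left(z,W \right)} = 1 \left(-1 + 6\right) = 1 \cdot 5 = 5$)
$u{\left(Z \right)} = - \frac{Z^{2}}{6}$
$101 u{\left(d{\left(3,L{\left(-5 \right)} \right)} \right)} = 101 \left(- \frac{5^{2}}{6}\right) = 101 \left(\left(- \frac{1}{6}\right) 25\right) = 101 \left(- \frac{25}{6}\right) = - \frac{2525}{6}$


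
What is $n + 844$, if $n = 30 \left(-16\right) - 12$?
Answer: $352$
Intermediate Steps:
$n = -492$ ($n = -480 - 12 = -492$)
$n + 844 = -492 + 844 = 352$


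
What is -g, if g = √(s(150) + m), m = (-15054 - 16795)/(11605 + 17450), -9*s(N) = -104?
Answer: -√8829746705/29055 ≈ -3.2341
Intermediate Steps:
s(N) = 104/9 (s(N) = -⅑*(-104) = 104/9)
m = -31849/29055 ≈ -1.0962
g = √8829746705/29055 (g = √(104/9 - 31849/29055) = √(911693/87165) = √8829746705/29055 ≈ 3.2341)
-g = -√8829746705/29055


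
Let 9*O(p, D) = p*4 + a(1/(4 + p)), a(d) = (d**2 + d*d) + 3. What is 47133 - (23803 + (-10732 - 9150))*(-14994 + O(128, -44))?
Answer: 1531941740485/26136 ≈ 5.8614e+7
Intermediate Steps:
a(d) = 3 + 2*d**2 (a(d) = (d**2 + d**2) + 3 = 2*d**2 + 3 = 3 + 2*d**2)
O(p, D) = 1/3 + 2/(9*(4 + p)**2) + 4*p/9 (O(p, D) = (p*4 + (3 + 2*(1/(4 + p))**2))/9 = (4*p + (3 + 2/(4 + p)**2))/9 = (3 + 2/(4 + p)**2 + 4*p)/9 = 1/3 + 2/(9*(4 + p)**2) + 4*p/9)
47133 - (23803 + (-10732 - 9150))*(-14994 + O(128, -44)) = 47133 - (23803 + (-10732 - 9150))*(-14994 + (1/3 + 2/(9*(4 + 128)**2) + (4/9)*128)) = 47133 - (23803 - 19882)*(-14994 + (1/3 + (2/9)/132**2 + 512/9)) = 47133 - 3921*(-14994 + (1/3 + (2/9)*(1/17424) + 512/9)) = 47133 - 3921*(-14994 + (1/3 + 1/78408 + 512/9)) = 47133 - 3921*(-14994 + 4486681/78408) = 47133 - 3921*(-1171162871)/78408 = 47133 - 1*(-1530709872397/26136) = 47133 + 1530709872397/26136 = 1531941740485/26136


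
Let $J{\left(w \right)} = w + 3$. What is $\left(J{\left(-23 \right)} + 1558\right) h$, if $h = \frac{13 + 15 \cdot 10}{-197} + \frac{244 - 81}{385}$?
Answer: $- \frac{47130472}{75845} \approx -621.41$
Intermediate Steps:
$J{\left(w \right)} = 3 + w$
$h = - \frac{30644}{75845}$ ($h = \left(13 + 150\right) \left(- \frac{1}{197}\right) + 163 \cdot \frac{1}{385} = 163 \left(- \frac{1}{197}\right) + \frac{163}{385} = - \frac{163}{197} + \frac{163}{385} = - \frac{30644}{75845} \approx -0.40403$)
$\left(J{\left(-23 \right)} + 1558\right) h = \left(\left(3 - 23\right) + 1558\right) \left(- \frac{30644}{75845}\right) = \left(-20 + 1558\right) \left(- \frac{30644}{75845}\right) = 1538 \left(- \frac{30644}{75845}\right) = - \frac{47130472}{75845}$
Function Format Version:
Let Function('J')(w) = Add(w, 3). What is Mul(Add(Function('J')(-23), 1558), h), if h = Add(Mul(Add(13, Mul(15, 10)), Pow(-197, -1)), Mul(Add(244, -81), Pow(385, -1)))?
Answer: Rational(-47130472, 75845) ≈ -621.41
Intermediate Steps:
Function('J')(w) = Add(3, w)
h = Rational(-30644, 75845) (h = Add(Mul(Add(13, 150), Rational(-1, 197)), Mul(163, Rational(1, 385))) = Add(Mul(163, Rational(-1, 197)), Rational(163, 385)) = Add(Rational(-163, 197), Rational(163, 385)) = Rational(-30644, 75845) ≈ -0.40403)
Mul(Add(Function('J')(-23), 1558), h) = Mul(Add(Add(3, -23), 1558), Rational(-30644, 75845)) = Mul(Add(-20, 1558), Rational(-30644, 75845)) = Mul(1538, Rational(-30644, 75845)) = Rational(-47130472, 75845)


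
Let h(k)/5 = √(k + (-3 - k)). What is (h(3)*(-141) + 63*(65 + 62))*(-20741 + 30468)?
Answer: 77825727 - 6857535*I*√3 ≈ 7.7826e+7 - 1.1878e+7*I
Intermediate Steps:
h(k) = 5*I*√3 (h(k) = 5*√(k + (-3 - k)) = 5*√(-3) = 5*(I*√3) = 5*I*√3)
(h(3)*(-141) + 63*(65 + 62))*(-20741 + 30468) = ((5*I*√3)*(-141) + 63*(65 + 62))*(-20741 + 30468) = (-705*I*√3 + 63*127)*9727 = (-705*I*√3 + 8001)*9727 = (8001 - 705*I*√3)*9727 = 77825727 - 6857535*I*√3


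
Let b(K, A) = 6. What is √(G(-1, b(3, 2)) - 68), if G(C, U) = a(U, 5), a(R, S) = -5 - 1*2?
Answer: 5*I*√3 ≈ 8.6602*I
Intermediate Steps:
a(R, S) = -7 (a(R, S) = -5 - 2 = -7)
G(C, U) = -7
√(G(-1, b(3, 2)) - 68) = √(-7 - 68) = √(-75) = 5*I*√3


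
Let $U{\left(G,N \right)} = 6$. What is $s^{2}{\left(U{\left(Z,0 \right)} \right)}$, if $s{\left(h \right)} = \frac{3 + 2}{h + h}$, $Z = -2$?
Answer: $\frac{25}{144} \approx 0.17361$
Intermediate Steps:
$s{\left(h \right)} = \frac{5}{2 h}$ ($s{\left(h \right)} = \frac{1}{2 h} 5 = \frac{5}{2 h}$)
$s^{2}{\left(U{\left(Z,0 \right)} \right)} = \left(\frac{5}{2 \cdot 6}\right)^{2} = \left(\frac{5}{2} \cdot \frac{1}{6}\right)^{2} = \left(\frac{5}{12}\right)^{2} = \frac{25}{144}$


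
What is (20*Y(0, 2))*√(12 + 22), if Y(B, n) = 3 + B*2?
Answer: 60*√34 ≈ 349.86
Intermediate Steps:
Y(B, n) = 3 + 2*B
(20*Y(0, 2))*√(12 + 22) = (20*(3 + 2*0))*√(12 + 22) = (20*(3 + 0))*√34 = (20*3)*√34 = 60*√34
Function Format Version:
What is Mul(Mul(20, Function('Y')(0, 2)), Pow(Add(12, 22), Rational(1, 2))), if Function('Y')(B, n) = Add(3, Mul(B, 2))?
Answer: Mul(60, Pow(34, Rational(1, 2))) ≈ 349.86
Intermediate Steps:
Function('Y')(B, n) = Add(3, Mul(2, B))
Mul(Mul(20, Function('Y')(0, 2)), Pow(Add(12, 22), Rational(1, 2))) = Mul(Mul(20, Add(3, Mul(2, 0))), Pow(Add(12, 22), Rational(1, 2))) = Mul(Mul(20, Add(3, 0)), Pow(34, Rational(1, 2))) = Mul(Mul(20, 3), Pow(34, Rational(1, 2))) = Mul(60, Pow(34, Rational(1, 2)))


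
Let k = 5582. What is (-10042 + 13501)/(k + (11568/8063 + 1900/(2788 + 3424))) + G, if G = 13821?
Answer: 966389670260568/69918700327 ≈ 13822.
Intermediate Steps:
(-10042 + 13501)/(k + (11568/8063 + 1900/(2788 + 3424))) + G = (-10042 + 13501)/(5582 + (11568/8063 + 1900/(2788 + 3424))) + 13821 = 3459/(5582 + (11568*(1/8063) + 1900/6212)) + 13821 = 3459/(5582 + (11568/8063 + 1900*(1/6212))) + 13821 = 3459/(5582 + (11568/8063 + 475/1553)) + 13821 = 3459/(5582 + 21795029/12521839) + 13821 = 3459/(69918700327/12521839) + 13821 = 3459*(12521839/69918700327) + 13821 = 43313041101/69918700327 + 13821 = 966389670260568/69918700327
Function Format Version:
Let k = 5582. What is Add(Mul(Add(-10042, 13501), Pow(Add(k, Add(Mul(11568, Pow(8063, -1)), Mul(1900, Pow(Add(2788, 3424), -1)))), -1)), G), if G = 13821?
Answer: Rational(966389670260568, 69918700327) ≈ 13822.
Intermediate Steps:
Add(Mul(Add(-10042, 13501), Pow(Add(k, Add(Mul(11568, Pow(8063, -1)), Mul(1900, Pow(Add(2788, 3424), -1)))), -1)), G) = Add(Mul(Add(-10042, 13501), Pow(Add(5582, Add(Mul(11568, Pow(8063, -1)), Mul(1900, Pow(Add(2788, 3424), -1)))), -1)), 13821) = Add(Mul(3459, Pow(Add(5582, Add(Mul(11568, Rational(1, 8063)), Mul(1900, Pow(6212, -1)))), -1)), 13821) = Add(Mul(3459, Pow(Add(5582, Add(Rational(11568, 8063), Mul(1900, Rational(1, 6212)))), -1)), 13821) = Add(Mul(3459, Pow(Add(5582, Add(Rational(11568, 8063), Rational(475, 1553))), -1)), 13821) = Add(Mul(3459, Pow(Add(5582, Rational(21795029, 12521839)), -1)), 13821) = Add(Mul(3459, Pow(Rational(69918700327, 12521839), -1)), 13821) = Add(Mul(3459, Rational(12521839, 69918700327)), 13821) = Add(Rational(43313041101, 69918700327), 13821) = Rational(966389670260568, 69918700327)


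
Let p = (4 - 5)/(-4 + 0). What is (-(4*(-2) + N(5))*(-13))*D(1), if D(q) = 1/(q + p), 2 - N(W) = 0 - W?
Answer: -52/5 ≈ -10.400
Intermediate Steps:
N(W) = 2 + W (N(W) = 2 - (0 - W) = 2 - (-1)*W = 2 + W)
p = ¼ (p = -1/(-4) = -1*(-¼) = ¼ ≈ 0.25000)
D(q) = 1/(¼ + q) (D(q) = 1/(q + ¼) = 1/(¼ + q))
(-(4*(-2) + N(5))*(-13))*D(1) = (-(4*(-2) + (2 + 5))*(-13))*(4/(1 + 4*1)) = (-(-8 + 7)*(-13))*(4/(1 + 4)) = (-1*(-1)*(-13))*(4/5) = (1*(-13))*(4*(⅕)) = -13*⅘ = -52/5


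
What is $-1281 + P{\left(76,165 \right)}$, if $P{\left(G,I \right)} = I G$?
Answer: $11259$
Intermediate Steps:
$P{\left(G,I \right)} = G I$
$-1281 + P{\left(76,165 \right)} = -1281 + 76 \cdot 165 = -1281 + 12540 = 11259$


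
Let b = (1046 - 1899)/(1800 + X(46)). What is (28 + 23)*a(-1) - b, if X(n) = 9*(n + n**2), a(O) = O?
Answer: -1083305/21258 ≈ -50.960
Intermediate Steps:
X(n) = 9*n + 9*n**2
b = -853/21258 (b = (1046 - 1899)/(1800 + 9*46*(1 + 46)) = -853/(1800 + 9*46*47) = -853/(1800 + 19458) = -853/21258 ≈ -0.040126)
(28 + 23)*a(-1) - b = (28 + 23)*(-1) - 1*(-853/21258) = 51*(-1) + 853/21258 = -51 + 853/21258 = -1083305/21258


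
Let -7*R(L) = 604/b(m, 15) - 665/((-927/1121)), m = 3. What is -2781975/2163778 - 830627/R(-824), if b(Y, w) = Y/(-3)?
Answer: 11662114355587059/401504154346 ≈ 29046.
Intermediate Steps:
b(Y, w) = -Y/3 (b(Y, w) = Y*(-⅓) = -Y/3)
R(L) = -185557/6489 (R(L) = -(604/((-⅓*3)) - 665/((-927/1121)))/7 = -(604/(-1) - 665/((-927*1/1121)))/7 = -(604*(-1) - 665/(-927/1121))/7 = -(-604 - 665*(-1121/927))/7 = -(-604 + 745465/927)/7 = -⅐*185557/927 = -185557/6489)
-2781975/2163778 - 830627/R(-824) = -2781975/2163778 - 830627/(-185557/6489) = -2781975*1/2163778 - 830627*(-6489/185557) = -2781975/2163778 + 5389938603/185557 = 11662114355587059/401504154346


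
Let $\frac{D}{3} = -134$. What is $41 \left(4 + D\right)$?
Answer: $-16318$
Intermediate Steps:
$D = -402$ ($D = 3 \left(-134\right) = -402$)
$41 \left(4 + D\right) = 41 \left(4 - 402\right) = 41 \left(-398\right) = -16318$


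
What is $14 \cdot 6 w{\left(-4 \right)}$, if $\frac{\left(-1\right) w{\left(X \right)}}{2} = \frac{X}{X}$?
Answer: $-168$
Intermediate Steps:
$w{\left(X \right)} = -2$ ($w{\left(X \right)} = - 2 \frac{X}{X} = \left(-2\right) 1 = -2$)
$14 \cdot 6 w{\left(-4 \right)} = 14 \cdot 6 \left(-2\right) = 84 \left(-2\right) = -168$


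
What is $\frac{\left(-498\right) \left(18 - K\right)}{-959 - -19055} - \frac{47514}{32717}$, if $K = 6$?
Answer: $- \frac{43972089}{24668618} \approx -1.7825$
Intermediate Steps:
$\frac{\left(-498\right) \left(18 - K\right)}{-959 - -19055} - \frac{47514}{32717} = \frac{\left(-498\right) \left(18 - 6\right)}{-959 - -19055} - \frac{47514}{32717} = \frac{\left(-498\right) \left(18 - 6\right)}{-959 + 19055} - \frac{47514}{32717} = \frac{\left(-498\right) 12}{18096} - \frac{47514}{32717} = \left(-5976\right) \frac{1}{18096} - \frac{47514}{32717} = - \frac{249}{754} - \frac{47514}{32717} = - \frac{43972089}{24668618}$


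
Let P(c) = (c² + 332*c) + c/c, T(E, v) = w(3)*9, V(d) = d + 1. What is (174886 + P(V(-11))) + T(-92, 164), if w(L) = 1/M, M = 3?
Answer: 171670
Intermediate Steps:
w(L) = ⅓ (w(L) = 1/3 = ⅓)
V(d) = 1 + d
T(E, v) = 3 (T(E, v) = (⅓)*9 = 3)
P(c) = 1 + c² + 332*c (P(c) = (c² + 332*c) + 1 = 1 + c² + 332*c)
(174886 + P(V(-11))) + T(-92, 164) = (174886 + (1 + (1 - 11)² + 332*(1 - 11))) + 3 = (174886 + (1 + (-10)² + 332*(-10))) + 3 = (174886 + (1 + 100 - 3320)) + 3 = (174886 - 3219) + 3 = 171667 + 3 = 171670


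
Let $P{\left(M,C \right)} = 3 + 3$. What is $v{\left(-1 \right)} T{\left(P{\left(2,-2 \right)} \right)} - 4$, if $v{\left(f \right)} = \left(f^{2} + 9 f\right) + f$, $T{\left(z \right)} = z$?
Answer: $-58$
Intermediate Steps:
$P{\left(M,C \right)} = 6$
$v{\left(f \right)} = f^{2} + 10 f$
$v{\left(-1 \right)} T{\left(P{\left(2,-2 \right)} \right)} - 4 = - (10 - 1) 6 - 4 = \left(-1\right) 9 \cdot 6 - 4 = \left(-9\right) 6 - 4 = -54 - 4 = -58$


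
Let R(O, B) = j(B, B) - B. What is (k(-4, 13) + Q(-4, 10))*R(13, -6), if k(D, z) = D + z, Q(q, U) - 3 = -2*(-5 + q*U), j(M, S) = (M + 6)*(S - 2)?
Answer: 612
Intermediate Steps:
j(M, S) = (-2 + S)*(6 + M) (j(M, S) = (6 + M)*(-2 + S) = (-2 + S)*(6 + M))
Q(q, U) = 13 - 2*U*q (Q(q, U) = 3 - 2*(-5 + q*U) = 3 - 2*(-5 + U*q) = 3 + (10 - 2*U*q) = 13 - 2*U*q)
R(O, B) = -12 + B² + 3*B (R(O, B) = (-12 - 2*B + 6*B + B*B) - B = (-12 - 2*B + 6*B + B²) - B = (-12 + B² + 4*B) - B = -12 + B² + 3*B)
(k(-4, 13) + Q(-4, 10))*R(13, -6) = ((-4 + 13) + (13 - 2*10*(-4)))*(-12 + (-6)² + 3*(-6)) = (9 + (13 + 80))*(-12 + 36 - 18) = (9 + 93)*6 = 102*6 = 612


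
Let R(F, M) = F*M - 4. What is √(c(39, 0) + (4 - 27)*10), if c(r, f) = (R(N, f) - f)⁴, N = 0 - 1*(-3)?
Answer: √26 ≈ 5.0990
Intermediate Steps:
N = 3 (N = 0 + 3 = 3)
R(F, M) = -4 + F*M
c(r, f) = (-4 + 2*f)⁴ (c(r, f) = ((-4 + 3*f) - f)⁴ = (-4 + 2*f)⁴)
√(c(39, 0) + (4 - 27)*10) = √(16*(-2 + 0)⁴ + (4 - 27)*10) = √(16*(-2)⁴ - 23*10) = √(16*16 - 230) = √(256 - 230) = √26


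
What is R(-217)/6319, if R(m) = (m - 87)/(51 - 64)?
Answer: 304/82147 ≈ 0.0037007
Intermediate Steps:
R(m) = 87/13 - m/13 (R(m) = (-87 + m)/(-13) = (-87 + m)*(-1/13) = 87/13 - m/13)
R(-217)/6319 = (87/13 - 1/13*(-217))/6319 = (87/13 + 217/13)*(1/6319) = (304/13)*(1/6319) = 304/82147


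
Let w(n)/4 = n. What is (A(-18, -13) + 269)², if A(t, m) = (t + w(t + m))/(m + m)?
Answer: 12730624/169 ≈ 75329.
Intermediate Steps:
w(n) = 4*n
A(t, m) = (4*m + 5*t)/(2*m) (A(t, m) = (t + 4*(t + m))/(m + m) = (t + 4*(m + t))/((2*m)) = (t + (4*m + 4*t))*(1/(2*m)) = (4*m + 5*t)*(1/(2*m)) = (4*m + 5*t)/(2*m))
(A(-18, -13) + 269)² = ((2 + (5/2)*(-18)/(-13)) + 269)² = ((2 + (5/2)*(-18)*(-1/13)) + 269)² = ((2 + 45/13) + 269)² = (71/13 + 269)² = (3568/13)² = 12730624/169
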